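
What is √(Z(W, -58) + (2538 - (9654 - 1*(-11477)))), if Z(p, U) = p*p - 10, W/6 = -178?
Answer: 3*√124669 ≈ 1059.3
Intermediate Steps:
W = -1068 (W = 6*(-178) = -1068)
Z(p, U) = -10 + p² (Z(p, U) = p² - 10 = -10 + p²)
√(Z(W, -58) + (2538 - (9654 - 1*(-11477)))) = √((-10 + (-1068)²) + (2538 - (9654 - 1*(-11477)))) = √((-10 + 1140624) + (2538 - (9654 + 11477))) = √(1140614 + (2538 - 1*21131)) = √(1140614 + (2538 - 21131)) = √(1140614 - 18593) = √1122021 = 3*√124669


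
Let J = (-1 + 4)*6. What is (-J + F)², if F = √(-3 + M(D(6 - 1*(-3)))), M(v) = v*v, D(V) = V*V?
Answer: (18 - √6558)² ≈ 3966.7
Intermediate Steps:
D(V) = V²
J = 18 (J = 3*6 = 18)
M(v) = v²
F = √6558 (F = √(-3 + ((6 - 1*(-3))²)²) = √(-3 + ((6 + 3)²)²) = √(-3 + (9²)²) = √(-3 + 81²) = √(-3 + 6561) = √6558 ≈ 80.981)
(-J + F)² = (-1*18 + √6558)² = (-18 + √6558)²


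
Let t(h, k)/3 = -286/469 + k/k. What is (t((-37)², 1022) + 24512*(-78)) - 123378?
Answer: -954561717/469 ≈ -2.0353e+6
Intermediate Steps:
t(h, k) = 549/469 (t(h, k) = 3*(-286/469 + k/k) = 3*(-286*1/469 + 1) = 3*(-286/469 + 1) = 3*(183/469) = 549/469)
(t((-37)², 1022) + 24512*(-78)) - 123378 = (549/469 + 24512*(-78)) - 123378 = (549/469 - 1911936) - 123378 = -896697435/469 - 123378 = -954561717/469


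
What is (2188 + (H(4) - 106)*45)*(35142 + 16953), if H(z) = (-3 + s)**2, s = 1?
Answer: -125132190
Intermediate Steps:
H(z) = 4 (H(z) = (-3 + 1)**2 = (-2)**2 = 4)
(2188 + (H(4) - 106)*45)*(35142 + 16953) = (2188 + (4 - 106)*45)*(35142 + 16953) = (2188 - 102*45)*52095 = (2188 - 4590)*52095 = -2402*52095 = -125132190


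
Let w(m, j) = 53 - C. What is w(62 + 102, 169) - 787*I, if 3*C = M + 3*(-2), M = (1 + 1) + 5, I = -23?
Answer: 54461/3 ≈ 18154.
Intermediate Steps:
M = 7 (M = 2 + 5 = 7)
C = 1/3 (C = (7 + 3*(-2))/3 = (7 - 6)/3 = (1/3)*1 = 1/3 ≈ 0.33333)
w(m, j) = 158/3 (w(m, j) = 53 - 1*1/3 = 53 - 1/3 = 158/3)
w(62 + 102, 169) - 787*I = 158/3 - 787*(-23) = 158/3 - 1*(-18101) = 158/3 + 18101 = 54461/3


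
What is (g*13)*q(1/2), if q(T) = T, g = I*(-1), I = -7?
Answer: 91/2 ≈ 45.500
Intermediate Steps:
g = 7 (g = -7*(-1) = 7)
(g*13)*q(1/2) = (7*13)/2 = 91*(1/2) = 91/2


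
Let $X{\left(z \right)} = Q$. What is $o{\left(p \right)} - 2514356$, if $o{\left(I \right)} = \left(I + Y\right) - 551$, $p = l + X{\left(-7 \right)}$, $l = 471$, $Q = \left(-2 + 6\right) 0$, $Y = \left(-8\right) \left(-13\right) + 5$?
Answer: $-2514327$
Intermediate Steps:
$Y = 109$ ($Y = 104 + 5 = 109$)
$Q = 0$ ($Q = 4 \cdot 0 = 0$)
$X{\left(z \right)} = 0$
$p = 471$ ($p = 471 + 0 = 471$)
$o{\left(I \right)} = -442 + I$ ($o{\left(I \right)} = \left(I + 109\right) - 551 = \left(109 + I\right) - 551 = -442 + I$)
$o{\left(p \right)} - 2514356 = \left(-442 + 471\right) - 2514356 = 29 - 2514356 = -2514327$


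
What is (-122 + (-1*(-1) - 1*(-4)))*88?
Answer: -10296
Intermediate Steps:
(-122 + (-1*(-1) - 1*(-4)))*88 = (-122 + (1 + 4))*88 = (-122 + 5)*88 = -117*88 = -10296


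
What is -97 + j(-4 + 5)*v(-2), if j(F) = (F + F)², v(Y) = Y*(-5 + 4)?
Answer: -89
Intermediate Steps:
v(Y) = -Y (v(Y) = Y*(-1) = -Y)
j(F) = 4*F² (j(F) = (2*F)² = 4*F²)
-97 + j(-4 + 5)*v(-2) = -97 + (4*(-4 + 5)²)*(-1*(-2)) = -97 + (4*1²)*2 = -97 + (4*1)*2 = -97 + 4*2 = -97 + 8 = -89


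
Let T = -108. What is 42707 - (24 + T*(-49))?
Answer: 37391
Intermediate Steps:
42707 - (24 + T*(-49)) = 42707 - (24 - 108*(-49)) = 42707 - (24 + 5292) = 42707 - 1*5316 = 42707 - 5316 = 37391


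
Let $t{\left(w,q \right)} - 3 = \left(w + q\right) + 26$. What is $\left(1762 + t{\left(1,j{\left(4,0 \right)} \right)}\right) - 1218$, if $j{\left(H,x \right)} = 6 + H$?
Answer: $584$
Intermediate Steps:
$t{\left(w,q \right)} = 29 + q + w$ ($t{\left(w,q \right)} = 3 + \left(\left(w + q\right) + 26\right) = 3 + \left(\left(q + w\right) + 26\right) = 3 + \left(26 + q + w\right) = 29 + q + w$)
$\left(1762 + t{\left(1,j{\left(4,0 \right)} \right)}\right) - 1218 = \left(1762 + \left(29 + \left(6 + 4\right) + 1\right)\right) - 1218 = \left(1762 + \left(29 + 10 + 1\right)\right) - 1218 = \left(1762 + 40\right) - 1218 = 1802 - 1218 = 584$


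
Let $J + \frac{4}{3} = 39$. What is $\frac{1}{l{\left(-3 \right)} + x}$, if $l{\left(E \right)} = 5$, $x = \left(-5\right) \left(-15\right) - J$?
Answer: $\frac{3}{127} \approx 0.023622$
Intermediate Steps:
$J = \frac{113}{3}$ ($J = - \frac{4}{3} + 39 = \frac{113}{3} \approx 37.667$)
$x = \frac{112}{3}$ ($x = \left(-5\right) \left(-15\right) - \frac{113}{3} = 75 - \frac{113}{3} = \frac{112}{3} \approx 37.333$)
$\frac{1}{l{\left(-3 \right)} + x} = \frac{1}{5 + \frac{112}{3}} = \frac{1}{\frac{127}{3}} = \frac{3}{127}$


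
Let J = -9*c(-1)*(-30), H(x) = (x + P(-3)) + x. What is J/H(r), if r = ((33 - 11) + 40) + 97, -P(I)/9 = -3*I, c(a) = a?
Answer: -90/79 ≈ -1.1392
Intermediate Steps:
P(I) = 27*I (P(I) = -(-27)*I = 27*I)
r = 159 (r = (22 + 40) + 97 = 62 + 97 = 159)
H(x) = -81 + 2*x (H(x) = (x + 27*(-3)) + x = (x - 81) + x = (-81 + x) + x = -81 + 2*x)
J = -270 (J = -9*(-1)*(-30) = 9*(-30) = -270)
J/H(r) = -270/(-81 + 2*159) = -270/(-81 + 318) = -270/237 = -270*1/237 = -90/79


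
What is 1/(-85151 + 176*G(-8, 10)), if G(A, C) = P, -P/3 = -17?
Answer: -1/76175 ≈ -1.3128e-5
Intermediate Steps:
P = 51 (P = -3*(-17) = 51)
G(A, C) = 51
1/(-85151 + 176*G(-8, 10)) = 1/(-85151 + 176*51) = 1/(-85151 + 8976) = 1/(-76175) = -1/76175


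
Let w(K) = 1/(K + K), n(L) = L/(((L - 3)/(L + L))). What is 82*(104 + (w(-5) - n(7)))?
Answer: 32554/5 ≈ 6510.8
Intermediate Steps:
n(L) = 2*L²/(-3 + L) (n(L) = L/(((-3 + L)/((2*L)))) = L/(((-3 + L)*(1/(2*L)))) = L/(((-3 + L)/(2*L))) = L*(2*L/(-3 + L)) = 2*L²/(-3 + L))
w(K) = 1/(2*K)
82*(104 + (w(-5) - n(7))) = 82*(104 + ((½)/(-5) - 2*7²/(-3 + 7))) = 82*(104 + ((½)*(-⅕) - 2*49/4)) = 82*(104 + (-⅒ - 2*49/4)) = 82*(104 + (-⅒ - 1*49/2)) = 82*(104 + (-⅒ - 49/2)) = 82*(104 - 123/5) = 82*(397/5) = 32554/5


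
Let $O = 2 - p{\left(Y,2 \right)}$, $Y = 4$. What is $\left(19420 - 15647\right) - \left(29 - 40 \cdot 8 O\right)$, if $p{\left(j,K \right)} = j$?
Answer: $3104$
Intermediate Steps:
$O = -2$ ($O = 2 - 4 = -2$)
$\left(19420 - 15647\right) - \left(29 - 40 \cdot 8 O\right) = \left(19420 - 15647\right) - \left(29 - 40 \cdot 8 \left(-2\right)\right) = \left(19420 - 15647\right) - \left(29 - -640\right) = 3773 - \left(29 + 640\right) = 3773 - 669 = 3104$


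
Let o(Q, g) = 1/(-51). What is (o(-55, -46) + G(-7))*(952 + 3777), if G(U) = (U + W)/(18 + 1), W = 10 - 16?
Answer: -3225178/969 ≈ -3328.4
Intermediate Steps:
W = -6
o(Q, g) = -1/51
G(U) = -6/19 + U/19 (G(U) = (U - 6)/(18 + 1) = (-6 + U)/19 = (-6 + U)*(1/19) = -6/19 + U/19)
(o(-55, -46) + G(-7))*(952 + 3777) = (-1/51 + (-6/19 + (1/19)*(-7)))*(952 + 3777) = (-1/51 + (-6/19 - 7/19))*4729 = (-1/51 - 13/19)*4729 = -682/969*4729 = -3225178/969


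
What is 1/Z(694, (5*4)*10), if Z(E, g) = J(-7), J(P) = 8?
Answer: ⅛ ≈ 0.12500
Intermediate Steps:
Z(E, g) = 8
1/Z(694, (5*4)*10) = 1/8 = ⅛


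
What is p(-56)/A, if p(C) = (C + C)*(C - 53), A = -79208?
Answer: -1526/9901 ≈ -0.15413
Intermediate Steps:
p(C) = 2*C*(-53 + C) (p(C) = (2*C)*(-53 + C) = 2*C*(-53 + C))
p(-56)/A = (2*(-56)*(-53 - 56))/(-79208) = (2*(-56)*(-109))*(-1/79208) = 12208*(-1/79208) = -1526/9901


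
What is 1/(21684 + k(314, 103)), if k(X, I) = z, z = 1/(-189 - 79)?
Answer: 268/5811311 ≈ 4.6117e-5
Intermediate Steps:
z = -1/268 (z = 1/(-268) = -1/268 ≈ -0.0037313)
k(X, I) = -1/268
1/(21684 + k(314, 103)) = 1/(21684 - 1/268) = 1/(5811311/268) = 268/5811311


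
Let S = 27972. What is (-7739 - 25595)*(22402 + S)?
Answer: -1679166916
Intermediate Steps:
(-7739 - 25595)*(22402 + S) = (-7739 - 25595)*(22402 + 27972) = -33334*50374 = -1679166916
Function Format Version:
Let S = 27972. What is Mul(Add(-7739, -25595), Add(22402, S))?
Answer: -1679166916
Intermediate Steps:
Mul(Add(-7739, -25595), Add(22402, S)) = Mul(Add(-7739, -25595), Add(22402, 27972)) = Mul(-33334, 50374) = -1679166916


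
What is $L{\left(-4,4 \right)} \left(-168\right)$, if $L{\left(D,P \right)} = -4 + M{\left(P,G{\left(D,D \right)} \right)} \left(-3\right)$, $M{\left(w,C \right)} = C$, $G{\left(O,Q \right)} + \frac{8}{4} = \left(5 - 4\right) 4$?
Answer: $1680$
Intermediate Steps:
$G{\left(O,Q \right)} = 2$ ($G{\left(O,Q \right)} = -2 + \left(5 - 4\right) 4 = -2 + 1 \cdot 4 = -2 + 4 = 2$)
$L{\left(D,P \right)} = -10$ ($L{\left(D,P \right)} = -4 + 2 \left(-3\right) = -4 - 6 = -10$)
$L{\left(-4,4 \right)} \left(-168\right) = \left(-10\right) \left(-168\right) = 1680$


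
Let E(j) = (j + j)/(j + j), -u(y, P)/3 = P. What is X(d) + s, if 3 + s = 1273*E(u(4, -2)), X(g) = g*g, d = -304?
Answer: 93686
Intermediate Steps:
u(y, P) = -3*P
E(j) = 1 (E(j) = (2*j)/((2*j)) = (2*j)*(1/(2*j)) = 1)
X(g) = g²
s = 1270 (s = -3 + 1273*1 = -3 + 1273 = 1270)
X(d) + s = (-304)² + 1270 = 92416 + 1270 = 93686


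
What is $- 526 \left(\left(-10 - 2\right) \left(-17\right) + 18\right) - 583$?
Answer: $-117355$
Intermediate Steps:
$- 526 \left(\left(-10 - 2\right) \left(-17\right) + 18\right) - 583 = - 526 \left(\left(-12\right) \left(-17\right) + 18\right) - 583 = - 526 \left(204 + 18\right) - 583 = \left(-526\right) 222 - 583 = -116772 - 583 = -117355$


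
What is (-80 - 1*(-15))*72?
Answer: -4680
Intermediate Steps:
(-80 - 1*(-15))*72 = (-80 + 15)*72 = -65*72 = -4680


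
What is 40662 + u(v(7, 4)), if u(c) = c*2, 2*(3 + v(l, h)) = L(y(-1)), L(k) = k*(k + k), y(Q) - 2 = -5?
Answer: 40674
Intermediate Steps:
y(Q) = -3 (y(Q) = 2 - 5 = -3)
L(k) = 2*k² (L(k) = k*(2*k) = 2*k²)
v(l, h) = 6 (v(l, h) = -3 + (2*(-3)²)/2 = -3 + (2*9)/2 = -3 + (½)*18 = -3 + 9 = 6)
u(c) = 2*c
40662 + u(v(7, 4)) = 40662 + 2*6 = 40662 + 12 = 40674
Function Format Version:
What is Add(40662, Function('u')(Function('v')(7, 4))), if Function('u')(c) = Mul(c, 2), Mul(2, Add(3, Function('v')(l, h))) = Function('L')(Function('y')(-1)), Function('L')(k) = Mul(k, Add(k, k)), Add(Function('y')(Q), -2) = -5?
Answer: 40674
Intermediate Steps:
Function('y')(Q) = -3 (Function('y')(Q) = Add(2, -5) = -3)
Function('L')(k) = Mul(2, Pow(k, 2)) (Function('L')(k) = Mul(k, Mul(2, k)) = Mul(2, Pow(k, 2)))
Function('v')(l, h) = 6 (Function('v')(l, h) = Add(-3, Mul(Rational(1, 2), Mul(2, Pow(-3, 2)))) = Add(-3, Mul(Rational(1, 2), Mul(2, 9))) = Add(-3, Mul(Rational(1, 2), 18)) = Add(-3, 9) = 6)
Function('u')(c) = Mul(2, c)
Add(40662, Function('u')(Function('v')(7, 4))) = Add(40662, Mul(2, 6)) = Add(40662, 12) = 40674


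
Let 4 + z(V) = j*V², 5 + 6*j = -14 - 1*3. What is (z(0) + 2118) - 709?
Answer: 1405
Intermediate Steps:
j = -11/3 (j = -⅚ + (-14 - 1*3)/6 = -⅚ + (-14 - 3)/6 = -⅚ + (⅙)*(-17) = -⅚ - 17/6 = -11/3 ≈ -3.6667)
z(V) = -4 - 11*V²/3
(z(0) + 2118) - 709 = ((-4 - 11/3*0²) + 2118) - 709 = ((-4 - 11/3*0) + 2118) - 709 = ((-4 + 0) + 2118) - 709 = (-4 + 2118) - 709 = 2114 - 709 = 1405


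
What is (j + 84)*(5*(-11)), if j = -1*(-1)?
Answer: -4675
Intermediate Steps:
j = 1
(j + 84)*(5*(-11)) = (1 + 84)*(5*(-11)) = 85*(-55) = -4675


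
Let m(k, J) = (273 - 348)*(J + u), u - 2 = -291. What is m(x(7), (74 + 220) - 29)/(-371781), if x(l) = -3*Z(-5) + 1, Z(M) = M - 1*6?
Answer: -200/41309 ≈ -0.0048416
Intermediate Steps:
u = -289 (u = 2 - 291 = -289)
Z(M) = -6 + M (Z(M) = M - 6 = -6 + M)
x(l) = 34 (x(l) = -3*(-6 - 5) + 1 = -3*(-11) + 1 = 33 + 1 = 34)
m(k, J) = 21675 - 75*J (m(k, J) = (273 - 348)*(J - 289) = -75*(-289 + J) = 21675 - 75*J)
m(x(7), (74 + 220) - 29)/(-371781) = (21675 - 75*((74 + 220) - 29))/(-371781) = (21675 - 75*(294 - 29))*(-1/371781) = (21675 - 75*265)*(-1/371781) = (21675 - 19875)*(-1/371781) = 1800*(-1/371781) = -200/41309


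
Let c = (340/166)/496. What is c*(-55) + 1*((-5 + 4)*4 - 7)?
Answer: -231099/20584 ≈ -11.227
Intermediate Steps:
c = 85/20584 (c = (340*(1/166))*(1/496) = (170/83)*(1/496) = 85/20584 ≈ 0.0041294)
c*(-55) + 1*((-5 + 4)*4 - 7) = (85/20584)*(-55) + 1*((-5 + 4)*4 - 7) = -4675/20584 + 1*(-1*4 - 7) = -4675/20584 + 1*(-4 - 7) = -4675/20584 + 1*(-11) = -4675/20584 - 11 = -231099/20584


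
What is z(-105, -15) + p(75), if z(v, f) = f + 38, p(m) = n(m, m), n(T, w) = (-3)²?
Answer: 32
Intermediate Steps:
n(T, w) = 9
p(m) = 9
z(v, f) = 38 + f
z(-105, -15) + p(75) = (38 - 15) + 9 = 23 + 9 = 32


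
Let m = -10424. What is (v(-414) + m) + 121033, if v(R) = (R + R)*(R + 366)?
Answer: 150353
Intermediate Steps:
v(R) = 2*R*(366 + R) (v(R) = (2*R)*(366 + R) = 2*R*(366 + R))
(v(-414) + m) + 121033 = (2*(-414)*(366 - 414) - 10424) + 121033 = (2*(-414)*(-48) - 10424) + 121033 = (39744 - 10424) + 121033 = 29320 + 121033 = 150353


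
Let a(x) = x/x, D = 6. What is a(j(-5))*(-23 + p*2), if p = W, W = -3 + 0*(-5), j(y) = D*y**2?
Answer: -29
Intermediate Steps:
j(y) = 6*y**2
a(x) = 1
W = -3 (W = -3 + 0 = -3)
p = -3
a(j(-5))*(-23 + p*2) = 1*(-23 - 3*2) = 1*(-23 - 6) = 1*(-29) = -29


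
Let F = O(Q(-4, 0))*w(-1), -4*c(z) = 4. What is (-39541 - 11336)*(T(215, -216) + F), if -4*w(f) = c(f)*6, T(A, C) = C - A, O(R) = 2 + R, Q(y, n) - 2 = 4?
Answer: 21317463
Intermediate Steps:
c(z) = -1 (c(z) = -¼*4 = -1)
Q(y, n) = 6 (Q(y, n) = 2 + 4 = 6)
w(f) = 3/2 (w(f) = -(-1)*6/4 = -¼*(-6) = 3/2)
F = 12 (F = (2 + 6)*(3/2) = 8*(3/2) = 12)
(-39541 - 11336)*(T(215, -216) + F) = (-39541 - 11336)*((-216 - 1*215) + 12) = -50877*((-216 - 215) + 12) = -50877*(-431 + 12) = -50877*(-419) = 21317463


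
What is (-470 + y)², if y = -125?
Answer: 354025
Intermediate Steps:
(-470 + y)² = (-470 - 125)² = (-595)² = 354025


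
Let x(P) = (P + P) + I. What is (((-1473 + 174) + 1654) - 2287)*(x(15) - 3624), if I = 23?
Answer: 6899172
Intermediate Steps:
x(P) = 23 + 2*P (x(P) = (P + P) + 23 = 2*P + 23 = 23 + 2*P)
(((-1473 + 174) + 1654) - 2287)*(x(15) - 3624) = (((-1473 + 174) + 1654) - 2287)*((23 + 2*15) - 3624) = ((-1299 + 1654) - 2287)*((23 + 30) - 3624) = (355 - 2287)*(53 - 3624) = -1932*(-3571) = 6899172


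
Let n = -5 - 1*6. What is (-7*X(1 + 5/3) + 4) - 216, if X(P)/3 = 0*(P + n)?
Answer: -212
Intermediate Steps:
n = -11 (n = -5 - 6 = -11)
X(P) = 0 (X(P) = 3*(0*(P - 11)) = 3*(0*(-11 + P)) = 3*0 = 0)
(-7*X(1 + 5/3) + 4) - 216 = (-7*0 + 4) - 216 = (0 + 4) - 216 = 4 - 216 = -212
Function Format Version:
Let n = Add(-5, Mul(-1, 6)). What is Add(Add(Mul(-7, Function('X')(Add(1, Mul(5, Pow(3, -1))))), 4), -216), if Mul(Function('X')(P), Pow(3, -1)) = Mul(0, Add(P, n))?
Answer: -212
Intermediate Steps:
n = -11 (n = Add(-5, -6) = -11)
Function('X')(P) = 0 (Function('X')(P) = Mul(3, Mul(0, Add(P, -11))) = Mul(3, Mul(0, Add(-11, P))) = Mul(3, 0) = 0)
Add(Add(Mul(-7, Function('X')(Add(1, Mul(5, Pow(3, -1))))), 4), -216) = Add(Add(Mul(-7, 0), 4), -216) = Add(Add(0, 4), -216) = Add(4, -216) = -212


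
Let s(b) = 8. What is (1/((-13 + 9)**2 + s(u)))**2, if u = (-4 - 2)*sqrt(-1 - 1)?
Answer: 1/576 ≈ 0.0017361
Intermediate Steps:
u = -6*I*sqrt(2) ≈ -8.4853*I
(1/((-13 + 9)**2 + s(u)))**2 = (1/((-13 + 9)**2 + 8))**2 = (1/((-4)**2 + 8))**2 = (1/(16 + 8))**2 = (1/24)**2 = 1/576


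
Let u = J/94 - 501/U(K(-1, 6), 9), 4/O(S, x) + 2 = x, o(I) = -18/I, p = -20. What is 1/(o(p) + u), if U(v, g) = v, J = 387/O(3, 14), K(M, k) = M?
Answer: 235/120849 ≈ 0.0019446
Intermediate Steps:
O(S, x) = 4/(-2 + x)
J = 1161 (J = 387/((4/(-2 + 14))) = 387/((4/12)) = 387/((4*(1/12))) = 387/(1/3) = 387*3 = 1161)
u = 48255/94 (u = 1161/94 - 501/(-1) = 1161*(1/94) - 501*(-1) = 1161/94 + 501 = 48255/94 ≈ 513.35)
1/(o(p) + u) = 1/(-18/(-20) + 48255/94) = 1/(-18*(-1/20) + 48255/94) = 1/(9/10 + 48255/94) = 1/(120849/235) = 235/120849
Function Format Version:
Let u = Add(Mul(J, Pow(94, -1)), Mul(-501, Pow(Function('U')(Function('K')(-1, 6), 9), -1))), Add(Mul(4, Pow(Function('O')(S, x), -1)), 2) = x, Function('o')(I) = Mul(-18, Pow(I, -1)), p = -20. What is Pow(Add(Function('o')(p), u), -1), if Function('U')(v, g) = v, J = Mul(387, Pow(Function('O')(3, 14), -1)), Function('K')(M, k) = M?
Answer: Rational(235, 120849) ≈ 0.0019446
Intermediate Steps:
Function('O')(S, x) = Mul(4, Pow(Add(-2, x), -1))
J = 1161 (J = Mul(387, Pow(Mul(4, Pow(Add(-2, 14), -1)), -1)) = Mul(387, Pow(Mul(4, Pow(12, -1)), -1)) = Mul(387, Pow(Mul(4, Rational(1, 12)), -1)) = Mul(387, Pow(Rational(1, 3), -1)) = Mul(387, 3) = 1161)
u = Rational(48255, 94) (u = Add(Mul(1161, Pow(94, -1)), Mul(-501, Pow(-1, -1))) = Add(Mul(1161, Rational(1, 94)), Mul(-501, -1)) = Add(Rational(1161, 94), 501) = Rational(48255, 94) ≈ 513.35)
Pow(Add(Function('o')(p), u), -1) = Pow(Add(Mul(-18, Pow(-20, -1)), Rational(48255, 94)), -1) = Pow(Add(Mul(-18, Rational(-1, 20)), Rational(48255, 94)), -1) = Pow(Add(Rational(9, 10), Rational(48255, 94)), -1) = Pow(Rational(120849, 235), -1) = Rational(235, 120849)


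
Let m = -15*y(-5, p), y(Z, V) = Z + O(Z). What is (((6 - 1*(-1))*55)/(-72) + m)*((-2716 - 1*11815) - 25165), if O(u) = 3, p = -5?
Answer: -2935850/3 ≈ -9.7862e+5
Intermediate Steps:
y(Z, V) = 3 + Z (y(Z, V) = Z + 3 = 3 + Z)
m = 30 (m = -15*(3 - 5) = -15*(-2) = 30)
(((6 - 1*(-1))*55)/(-72) + m)*((-2716 - 1*11815) - 25165) = (((6 - 1*(-1))*55)/(-72) + 30)*((-2716 - 1*11815) - 25165) = (-(6 + 1)*55/72 + 30)*((-2716 - 11815) - 25165) = (-7*55/72 + 30)*(-14531 - 25165) = (-1/72*385 + 30)*(-39696) = (-385/72 + 30)*(-39696) = (1775/72)*(-39696) = -2935850/3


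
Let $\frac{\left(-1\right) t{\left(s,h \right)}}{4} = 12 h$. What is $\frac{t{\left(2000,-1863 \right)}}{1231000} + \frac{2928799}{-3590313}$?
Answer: $- \frac{410536427411}{552459412875} \approx -0.74311$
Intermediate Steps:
$t{\left(s,h \right)} = - 48 h$ ($t{\left(s,h \right)} = - 4 \cdot 12 h = - 48 h$)
$\frac{t{\left(2000,-1863 \right)}}{1231000} + \frac{2928799}{-3590313} = \frac{\left(-48\right) \left(-1863\right)}{1231000} + \frac{2928799}{-3590313} = 89424 \cdot \frac{1}{1231000} + 2928799 \left(- \frac{1}{3590313}\right) = \frac{11178}{153875} - \frac{2928799}{3590313} = - \frac{410536427411}{552459412875}$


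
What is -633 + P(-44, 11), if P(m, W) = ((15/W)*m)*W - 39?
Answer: -1332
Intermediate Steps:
P(m, W) = -39 + 15*m (P(m, W) = (15*m/W)*W - 39 = 15*m - 39 = -39 + 15*m)
-633 + P(-44, 11) = -633 + (-39 + 15*(-44)) = -633 + (-39 - 660) = -633 - 699 = -1332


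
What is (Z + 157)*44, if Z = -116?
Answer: 1804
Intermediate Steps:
(Z + 157)*44 = (-116 + 157)*44 = 41*44 = 1804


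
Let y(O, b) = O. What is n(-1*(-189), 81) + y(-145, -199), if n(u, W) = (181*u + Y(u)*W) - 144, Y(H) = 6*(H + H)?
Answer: 217628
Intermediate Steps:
Y(H) = 12*H (Y(H) = 6*(2*H) = 12*H)
n(u, W) = -144 + 181*u + 12*W*u (n(u, W) = (181*u + (12*u)*W) - 144 = (181*u + 12*W*u) - 144 = -144 + 181*u + 12*W*u)
n(-1*(-189), 81) + y(-145, -199) = (-144 + 181*(-1*(-189)) + 12*81*(-1*(-189))) - 145 = (-144 + 181*189 + 12*81*189) - 145 = (-144 + 34209 + 183708) - 145 = 217773 - 145 = 217628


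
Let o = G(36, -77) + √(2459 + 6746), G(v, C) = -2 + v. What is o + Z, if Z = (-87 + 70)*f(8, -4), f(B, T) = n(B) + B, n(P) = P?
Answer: -238 + √9205 ≈ -142.06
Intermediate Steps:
f(B, T) = 2*B (f(B, T) = B + B = 2*B)
o = 34 + √9205 (o = (-2 + 36) + √(2459 + 6746) = 34 + √9205 ≈ 129.94)
Z = -272 (Z = (-87 + 70)*(2*8) = -17*16 = -272)
o + Z = (34 + √9205) - 272 = -238 + √9205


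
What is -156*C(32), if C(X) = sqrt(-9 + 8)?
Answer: -156*I ≈ -156.0*I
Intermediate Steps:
C(X) = I (C(X) = sqrt(-1) = I)
-156*C(32) = -156*I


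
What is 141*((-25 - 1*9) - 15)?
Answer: -6909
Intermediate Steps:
141*((-25 - 1*9) - 15) = 141*((-25 - 9) - 15) = 141*(-34 - 15) = 141*(-49) = -6909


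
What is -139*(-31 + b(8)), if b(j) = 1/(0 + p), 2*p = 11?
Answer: 47121/11 ≈ 4283.7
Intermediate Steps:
p = 11/2 (p = (½)*11 = 11/2 ≈ 5.5000)
b(j) = 2/11 (b(j) = 1/(0 + 11/2) = 1/(11/2) = 2/11)
-139*(-31 + b(8)) = -139*(-31 + 2/11) = -139*(-339/11) = 47121/11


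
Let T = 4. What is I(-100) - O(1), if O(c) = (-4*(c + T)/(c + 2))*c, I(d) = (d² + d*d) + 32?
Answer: 60116/3 ≈ 20039.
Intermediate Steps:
I(d) = 32 + 2*d² (I(d) = (d² + d²) + 32 = 2*d² + 32 = 32 + 2*d²)
O(c) = -4*c*(4 + c)/(2 + c) (O(c) = (-4*(c + 4)/(c + 2))*c = (-4*(4 + c)/(2 + c))*c = -4*c*(4 + c)/(2 + c))
I(-100) - O(1) = (32 + 2*(-100)²) - (-4)*(4 + 1)/(2 + 1) = (32 + 2*10000) - (-4)*5/3 = (32 + 20000) - (-4)*5/3 = 20032 - 1*(-20/3) = 20032 + 20/3 = 60116/3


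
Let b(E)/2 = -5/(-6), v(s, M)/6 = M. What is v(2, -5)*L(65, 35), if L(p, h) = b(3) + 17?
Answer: -560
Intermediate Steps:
v(s, M) = 6*M
b(E) = 5/3 (b(E) = 2*(-5/(-6)) = 2*(-5*(-⅙)) = 2*(⅚) = 5/3)
L(p, h) = 56/3 (L(p, h) = 5/3 + 17 = 56/3)
v(2, -5)*L(65, 35) = (6*(-5))*(56/3) = -30*56/3 = -560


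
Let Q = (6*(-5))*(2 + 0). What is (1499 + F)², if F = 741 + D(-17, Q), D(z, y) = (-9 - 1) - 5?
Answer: 4950625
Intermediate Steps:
Q = -60 (Q = -30*2 = -60)
D(z, y) = -15 (D(z, y) = -10 - 5 = -15)
F = 726 (F = 741 - 15 = 726)
(1499 + F)² = (1499 + 726)² = 2225² = 4950625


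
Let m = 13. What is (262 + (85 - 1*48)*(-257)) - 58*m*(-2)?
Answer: -7739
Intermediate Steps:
(262 + (85 - 1*48)*(-257)) - 58*m*(-2) = (262 + (85 - 1*48)*(-257)) - 58*13*(-2) = (262 + (85 - 48)*(-257)) - 754*(-2) = (262 + 37*(-257)) - 1*(-1508) = (262 - 9509) + 1508 = -9247 + 1508 = -7739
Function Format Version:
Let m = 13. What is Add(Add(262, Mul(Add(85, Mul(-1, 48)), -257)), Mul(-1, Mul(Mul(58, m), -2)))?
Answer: -7739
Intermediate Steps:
Add(Add(262, Mul(Add(85, Mul(-1, 48)), -257)), Mul(-1, Mul(Mul(58, m), -2))) = Add(Add(262, Mul(Add(85, Mul(-1, 48)), -257)), Mul(-1, Mul(Mul(58, 13), -2))) = Add(Add(262, Mul(Add(85, -48), -257)), Mul(-1, Mul(754, -2))) = Add(Add(262, Mul(37, -257)), Mul(-1, -1508)) = Add(Add(262, -9509), 1508) = Add(-9247, 1508) = -7739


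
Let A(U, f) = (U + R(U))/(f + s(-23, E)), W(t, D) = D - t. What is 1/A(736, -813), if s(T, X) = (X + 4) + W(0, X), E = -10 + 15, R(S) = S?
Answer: -799/1472 ≈ -0.54280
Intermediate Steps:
E = 5
s(T, X) = 4 + 2*X (s(T, X) = (X + 4) + (X - 1*0) = (4 + X) + (X + 0) = (4 + X) + X = 4 + 2*X)
A(U, f) = 2*U/(14 + f) (A(U, f) = (U + U)/(f + (4 + 2*5)) = (2*U)/(f + (4 + 10)) = (2*U)/(f + 14) = (2*U)/(14 + f) = 2*U/(14 + f))
1/A(736, -813) = 1/(2*736/(14 - 813)) = 1/(2*736/(-799)) = 1/(2*736*(-1/799)) = 1/(-1472/799) = -799/1472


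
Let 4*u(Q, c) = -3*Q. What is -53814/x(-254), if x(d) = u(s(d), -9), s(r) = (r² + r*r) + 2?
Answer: 35876/64517 ≈ 0.55607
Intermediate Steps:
s(r) = 2 + 2*r² (s(r) = (r² + r²) + 2 = 2*r² + 2 = 2 + 2*r²)
u(Q, c) = -3*Q/4 (u(Q, c) = (-3*Q)/4 = -3*Q/4)
x(d) = -3/2 - 3*d²/2 (x(d) = -3*(2 + 2*d²)/4 = -3/2 - 3*d²/2)
-53814/x(-254) = -53814/(-3/2 - 3/2*(-254)²) = -53814/(-3/2 - 3/2*64516) = -53814/(-3/2 - 96774) = -53814/(-193551/2) = -53814*(-2/193551) = 35876/64517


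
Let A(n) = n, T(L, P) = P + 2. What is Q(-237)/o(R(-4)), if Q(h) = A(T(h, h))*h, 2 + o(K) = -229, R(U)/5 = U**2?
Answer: -18565/77 ≈ -241.10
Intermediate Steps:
T(L, P) = 2 + P
R(U) = 5*U**2
o(K) = -231 (o(K) = -2 - 229 = -231)
Q(h) = h*(2 + h) (Q(h) = (2 + h)*h = h*(2 + h))
Q(-237)/o(R(-4)) = -237*(2 - 237)/(-231) = -237*(-235)*(-1/231) = 55695*(-1/231) = -18565/77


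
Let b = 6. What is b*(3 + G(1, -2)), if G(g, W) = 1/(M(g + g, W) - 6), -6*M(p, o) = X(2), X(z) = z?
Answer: 324/19 ≈ 17.053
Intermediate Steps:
M(p, o) = -⅓ (M(p, o) = -⅙*2 = -⅓)
G(g, W) = -3/19 (G(g, W) = 1/(-⅓ - 6) = 1/(-19/3) = -3/19)
b*(3 + G(1, -2)) = 6*(3 - 3/19) = 6*(54/19) = 324/19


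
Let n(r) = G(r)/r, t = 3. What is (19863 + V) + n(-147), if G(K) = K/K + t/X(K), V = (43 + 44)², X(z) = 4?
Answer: 2304287/84 ≈ 27432.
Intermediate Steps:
V = 7569 (V = 87² = 7569)
G(K) = 7/4 (G(K) = K/K + 3/4 = 1 + 3*(¼) = 1 + ¾ = 7/4)
n(r) = 7/(4*r)
(19863 + V) + n(-147) = (19863 + 7569) + (7/4)/(-147) = 27432 + (7/4)*(-1/147) = 27432 - 1/84 = 2304287/84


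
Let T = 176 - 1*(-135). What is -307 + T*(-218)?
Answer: -68105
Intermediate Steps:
T = 311 (T = 176 + 135 = 311)
-307 + T*(-218) = -307 + 311*(-218) = -307 - 67798 = -68105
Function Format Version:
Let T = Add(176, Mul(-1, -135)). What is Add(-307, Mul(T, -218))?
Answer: -68105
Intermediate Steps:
T = 311 (T = Add(176, 135) = 311)
Add(-307, Mul(T, -218)) = Add(-307, Mul(311, -218)) = Add(-307, -67798) = -68105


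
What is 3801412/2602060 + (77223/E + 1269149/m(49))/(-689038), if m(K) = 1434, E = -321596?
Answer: 150860664842767537783/103354712423180997240 ≈ 1.4596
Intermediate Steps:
3801412/2602060 + (77223/E + 1269149/m(49))/(-689038) = 3801412/2602060 + (77223/(-321596) + 1269149/1434)/(-689038) = 3801412*(1/2602060) + (77223*(-1/321596) + 1269149*(1/1434))*(-1/689038) = 950353/650515 + (-77223/321596 + 1269149/1434)*(-1/689038) = 950353/650515 + (204021252011/230584332)*(-1/689038) = 950353/650515 - 204021252011/158881366952616 = 150860664842767537783/103354712423180997240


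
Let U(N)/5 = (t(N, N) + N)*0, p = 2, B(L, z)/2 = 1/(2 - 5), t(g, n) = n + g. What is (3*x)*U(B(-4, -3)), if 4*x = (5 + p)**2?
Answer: 0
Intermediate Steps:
t(g, n) = g + n
B(L, z) = -2/3 (B(L, z) = 2/(2 - 5) = 2/(-3) = 2*(-1/3) = -2/3)
U(N) = 0 (U(N) = 5*(((N + N) + N)*0) = 5*((2*N + N)*0) = 5*((3*N)*0) = 5*0 = 0)
x = 49/4 (x = (5 + 2)**2/4 = (1/4)*7**2 = (1/4)*49 = 49/4 ≈ 12.250)
(3*x)*U(B(-4, -3)) = (3*(49/4))*0 = (147/4)*0 = 0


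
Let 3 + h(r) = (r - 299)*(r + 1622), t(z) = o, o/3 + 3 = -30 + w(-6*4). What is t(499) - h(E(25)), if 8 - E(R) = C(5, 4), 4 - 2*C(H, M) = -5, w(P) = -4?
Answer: 1920909/4 ≈ 4.8023e+5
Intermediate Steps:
C(H, M) = 9/2 (C(H, M) = 2 - ½*(-5) = 2 + 5/2 = 9/2)
o = -111 (o = -9 + 3*(-30 - 4) = -9 + 3*(-34) = -9 - 102 = -111)
E(R) = 7/2 (E(R) = 8 - 1*9/2 = 8 - 9/2 = 7/2)
t(z) = -111
h(r) = -3 + (-299 + r)*(1622 + r) (h(r) = -3 + (r - 299)*(r + 1622) = -3 + (-299 + r)*(1622 + r))
t(499) - h(E(25)) = -111 - (-484981 + (7/2)² + 1323*(7/2)) = -111 - (-484981 + 49/4 + 9261/2) = -111 - 1*(-1921353/4) = -111 + 1921353/4 = 1920909/4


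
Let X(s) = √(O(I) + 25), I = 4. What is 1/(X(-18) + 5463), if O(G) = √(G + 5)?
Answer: 5463/29844341 - 2*√7/29844341 ≈ 0.00018287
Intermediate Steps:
O(G) = √(5 + G)
X(s) = 2*√7 (X(s) = √(√(5 + 4) + 25) = √(√9 + 25) = √(3 + 25) = √28 = 2*√7)
1/(X(-18) + 5463) = 1/(2*√7 + 5463) = 1/(5463 + 2*√7)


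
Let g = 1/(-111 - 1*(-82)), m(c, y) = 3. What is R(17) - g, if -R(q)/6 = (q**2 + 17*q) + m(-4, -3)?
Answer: -101093/29 ≈ -3486.0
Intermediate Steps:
R(q) = -18 - 102*q - 6*q**2 (R(q) = -6*((q**2 + 17*q) + 3) = -6*(3 + q**2 + 17*q) = -18 - 102*q - 6*q**2)
g = -1/29 (g = 1/(-111 + 82) = 1/(-29) = -1/29 ≈ -0.034483)
R(17) - g = (-18 - 102*17 - 6*17**2) - 1*(-1/29) = (-18 - 1734 - 6*289) + 1/29 = (-18 - 1734 - 1734) + 1/29 = -3486 + 1/29 = -101093/29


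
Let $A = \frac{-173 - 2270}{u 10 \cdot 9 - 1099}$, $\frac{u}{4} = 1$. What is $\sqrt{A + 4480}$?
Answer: $\frac{\sqrt{2448427457}}{739} \approx 66.958$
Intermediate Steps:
$u = 4$ ($u = 4 \cdot 1 = 4$)
$A = \frac{2443}{739}$ ($A = \frac{-173 - 2270}{4 \cdot 10 \cdot 9 - 1099} = - \frac{2443}{40 \cdot 9 - 1099} = - \frac{2443}{360 - 1099} = - \frac{2443}{-739} = \left(-2443\right) \left(- \frac{1}{739}\right) = \frac{2443}{739} \approx 3.3058$)
$\sqrt{A + 4480} = \sqrt{\frac{2443}{739} + 4480} = \sqrt{\frac{3313163}{739}} = \frac{\sqrt{2448427457}}{739}$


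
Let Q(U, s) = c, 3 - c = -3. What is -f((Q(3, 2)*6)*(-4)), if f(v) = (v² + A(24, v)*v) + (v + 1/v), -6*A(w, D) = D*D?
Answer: -74628863/144 ≈ -5.1826e+5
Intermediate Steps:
c = 6 (c = 3 - 1*(-3) = 3 + 3 = 6)
Q(U, s) = 6
A(w, D) = -D²/6 (A(w, D) = -D*D/6 = -D²/6)
f(v) = v + 1/v + v² - v³/6 (f(v) = (v² + (-v²/6)*v) + (v + 1/v) = (v² - v³/6) + (v + 1/v) = v + 1/v + v² - v³/6)
-f((Q(3, 2)*6)*(-4)) = -((6*6)*(-4) + 1/((6*6)*(-4)) + ((6*6)*(-4))² - ((6*6)*(-4))³/6) = -(36*(-4) + 1/(36*(-4)) + (36*(-4))² - (36*(-4))³/6) = -(-144 + 1/(-144) + (-144)² - ⅙*(-144)³) = -(-144 - 1/144 + 20736 - ⅙*(-2985984)) = -(-144 - 1/144 + 20736 + 497664) = -1*74628863/144 = -74628863/144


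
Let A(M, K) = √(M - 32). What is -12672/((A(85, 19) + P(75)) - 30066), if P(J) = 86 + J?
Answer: 94739040/223577243 + 3168*√53/223577243 ≈ 0.42384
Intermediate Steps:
A(M, K) = √(-32 + M)
-12672/((A(85, 19) + P(75)) - 30066) = -12672/((√(-32 + 85) + (86 + 75)) - 30066) = -12672/((√53 + 161) - 30066) = -12672/((161 + √53) - 30066) = -12672/(-29905 + √53)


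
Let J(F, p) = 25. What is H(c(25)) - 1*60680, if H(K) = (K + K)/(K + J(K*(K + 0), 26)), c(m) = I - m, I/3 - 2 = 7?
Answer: -1638356/27 ≈ -60680.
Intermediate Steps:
I = 27 (I = 6 + 3*7 = 6 + 21 = 27)
c(m) = 27 - m
H(K) = 2*K/(25 + K) (H(K) = (K + K)/(K + 25) = (2*K)/(25 + K) = 2*K/(25 + K))
H(c(25)) - 1*60680 = 2*(27 - 1*25)/(25 + (27 - 1*25)) - 1*60680 = 2*(27 - 25)/(25 + (27 - 25)) - 60680 = 2*2/(25 + 2) - 60680 = 2*2/27 - 60680 = 2*2*(1/27) - 60680 = 4/27 - 60680 = -1638356/27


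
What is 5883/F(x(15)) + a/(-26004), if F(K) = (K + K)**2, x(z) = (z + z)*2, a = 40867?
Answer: -12097313/10401600 ≈ -1.1630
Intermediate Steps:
x(z) = 4*z (x(z) = (2*z)*2 = 4*z)
F(K) = 4*K**2 (F(K) = (2*K)**2 = 4*K**2)
5883/F(x(15)) + a/(-26004) = 5883/((4*(4*15)**2)) + 40867/(-26004) = 5883/((4*60**2)) + 40867*(-1/26004) = 5883/((4*3600)) - 40867/26004 = 5883/14400 - 40867/26004 = 5883*(1/14400) - 40867/26004 = 1961/4800 - 40867/26004 = -12097313/10401600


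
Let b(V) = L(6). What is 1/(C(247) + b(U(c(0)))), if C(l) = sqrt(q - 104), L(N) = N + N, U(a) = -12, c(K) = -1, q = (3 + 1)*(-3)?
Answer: 3/65 - I*sqrt(29)/130 ≈ 0.046154 - 0.041424*I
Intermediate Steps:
q = -12 (q = 4*(-3) = -12)
L(N) = 2*N
C(l) = 2*I*sqrt(29) (C(l) = sqrt(-12 - 104) = sqrt(-116) = 2*I*sqrt(29))
b(V) = 12 (b(V) = 2*6 = 12)
1/(C(247) + b(U(c(0)))) = 1/(2*I*sqrt(29) + 12) = 1/(12 + 2*I*sqrt(29))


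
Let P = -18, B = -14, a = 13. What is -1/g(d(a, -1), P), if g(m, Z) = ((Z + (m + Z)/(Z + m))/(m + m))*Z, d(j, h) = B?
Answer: 14/153 ≈ 0.091503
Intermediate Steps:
d(j, h) = -14
g(m, Z) = Z*(1 + Z)/(2*m) (g(m, Z) = ((Z + (Z + m)/(Z + m))/((2*m)))*Z = ((Z + 1)*(1/(2*m)))*Z = ((1 + Z)*(1/(2*m)))*Z = ((1 + Z)/(2*m))*Z = Z*(1 + Z)/(2*m))
-1/g(d(a, -1), P) = -1/((½)*(-18)*(1 - 18)/(-14)) = -1/((½)*(-18)*(-1/14)*(-17)) = -1/(-153/14) = -1*(-14/153) = 14/153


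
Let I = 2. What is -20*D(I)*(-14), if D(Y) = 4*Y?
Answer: 2240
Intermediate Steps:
-20*D(I)*(-14) = -80*2*(-14) = -20*8*(-14) = -160*(-14) = 2240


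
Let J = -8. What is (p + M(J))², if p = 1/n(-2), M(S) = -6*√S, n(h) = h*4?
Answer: -18431/64 + 3*I*√2 ≈ -287.98 + 4.2426*I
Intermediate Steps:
n(h) = 4*h
p = -⅛ (p = 1/(4*(-2)) = 1/(-8) = -⅛ ≈ -0.12500)
(p + M(J))² = (-⅛ - 12*I*√2)²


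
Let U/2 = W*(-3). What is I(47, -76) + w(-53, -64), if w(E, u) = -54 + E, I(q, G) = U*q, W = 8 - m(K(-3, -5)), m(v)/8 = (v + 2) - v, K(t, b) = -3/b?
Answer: 2149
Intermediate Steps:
m(v) = 16 (m(v) = 8*((v + 2) - v) = 8*((2 + v) - v) = 8*2 = 16)
W = -8 (W = 8 - 1*16 = 8 - 16 = -8)
U = 48 (U = 2*(-8*(-3)) = 2*24 = 48)
I(q, G) = 48*q
I(47, -76) + w(-53, -64) = 48*47 + (-54 - 53) = 2256 - 107 = 2149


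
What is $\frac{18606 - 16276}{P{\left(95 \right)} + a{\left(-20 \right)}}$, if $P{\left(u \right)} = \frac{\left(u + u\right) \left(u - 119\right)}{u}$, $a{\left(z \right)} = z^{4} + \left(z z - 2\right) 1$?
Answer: $\frac{233}{16035} \approx 0.014531$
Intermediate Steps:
$a{\left(z \right)} = -2 + z^{2} + z^{4}$ ($a{\left(z \right)} = z^{4} + \left(z^{2} - 2\right) 1 = z^{4} + \left(-2 + z^{2}\right) 1 = z^{4} + \left(-2 + z^{2}\right) = -2 + z^{2} + z^{4}$)
$P{\left(u \right)} = -238 + 2 u$ ($P{\left(u \right)} = \frac{2 u \left(-119 + u\right)}{u} = -238 + 2 u$)
$\frac{18606 - 16276}{P{\left(95 \right)} + a{\left(-20 \right)}} = \frac{18606 - 16276}{\left(-238 + 2 \cdot 95\right) + \left(-2 + \left(-20\right)^{2} + \left(-20\right)^{4}\right)} = \frac{2330}{\left(-238 + 190\right) + \left(-2 + 400 + 160000\right)} = \frac{2330}{-48 + 160398} = \frac{2330}{160350} = 2330 \cdot \frac{1}{160350} = \frac{233}{16035}$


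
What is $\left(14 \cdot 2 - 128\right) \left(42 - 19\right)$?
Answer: $-2300$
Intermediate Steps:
$\left(14 \cdot 2 - 128\right) \left(42 - 19\right) = \left(28 - 128\right) 23 = \left(-100\right) 23 = -2300$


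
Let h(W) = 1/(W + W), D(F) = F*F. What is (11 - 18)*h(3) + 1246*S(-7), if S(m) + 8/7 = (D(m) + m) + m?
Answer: 253109/6 ≈ 42185.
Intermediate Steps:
D(F) = F**2
S(m) = -8/7 + m**2 + 2*m (S(m) = -8/7 + ((m**2 + m) + m) = -8/7 + ((m + m**2) + m) = -8/7 + (m**2 + 2*m) = -8/7 + m**2 + 2*m)
h(W) = 1/(2*W)
(11 - 18)*h(3) + 1246*S(-7) = (11 - 18)*((1/2)/3) + 1246*(-8/7 + (-7)**2 + 2*(-7)) = -7/(2*3) + 1246*(-8/7 + 49 - 14) = -7*1/6 + 1246*(237/7) = -7/6 + 42186 = 253109/6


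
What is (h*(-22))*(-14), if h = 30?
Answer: 9240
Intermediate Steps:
(h*(-22))*(-14) = (30*(-22))*(-14) = -660*(-14) = 9240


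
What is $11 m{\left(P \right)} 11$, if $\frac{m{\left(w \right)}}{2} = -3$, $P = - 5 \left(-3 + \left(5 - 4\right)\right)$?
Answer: $-726$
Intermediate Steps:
$P = 10$ ($P = - 5 \left(-3 + \left(5 - 4\right)\right) = - 5 \left(-3 + 1\right) = \left(-5\right) \left(-2\right) = 10$)
$m{\left(w \right)} = -6$ ($m{\left(w \right)} = 2 \left(-3\right) = -6$)
$11 m{\left(P \right)} 11 = 11 \left(-6\right) 11 = \left(-66\right) 11 = -726$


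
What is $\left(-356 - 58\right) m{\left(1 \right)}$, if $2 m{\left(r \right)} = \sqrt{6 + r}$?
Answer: $- 207 \sqrt{7} \approx -547.67$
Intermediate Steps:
$m{\left(r \right)} = \frac{\sqrt{6 + r}}{2}$
$\left(-356 - 58\right) m{\left(1 \right)} = \left(-356 - 58\right) \frac{\sqrt{6 + 1}}{2} = \left(-356 - 58\right) \frac{\sqrt{7}}{2} = - 414 \frac{\sqrt{7}}{2} = - 207 \sqrt{7}$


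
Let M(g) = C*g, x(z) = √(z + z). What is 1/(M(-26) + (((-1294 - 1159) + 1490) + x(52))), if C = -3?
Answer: -885/783121 - 2*√26/783121 ≈ -0.0011431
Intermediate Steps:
x(z) = √2*√z (x(z) = √(2*z) = √2*√z)
M(g) = -3*g
1/(M(-26) + (((-1294 - 1159) + 1490) + x(52))) = 1/(-3*(-26) + (((-1294 - 1159) + 1490) + √2*√52)) = 1/(78 + ((-2453 + 1490) + √2*(2*√13))) = 1/(78 + (-963 + 2*√26)) = 1/(-885 + 2*√26)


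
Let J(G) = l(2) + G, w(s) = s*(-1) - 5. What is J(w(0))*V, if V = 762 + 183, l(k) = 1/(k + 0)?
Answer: -8505/2 ≈ -4252.5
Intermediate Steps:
w(s) = -5 - s (w(s) = -s - 5 = -5 - s)
l(k) = 1/k
J(G) = ½ + G (J(G) = 1/2 + G = ½ + G)
V = 945
J(w(0))*V = (½ + (-5 - 1*0))*945 = (½ + (-5 + 0))*945 = (½ - 5)*945 = -9/2*945 = -8505/2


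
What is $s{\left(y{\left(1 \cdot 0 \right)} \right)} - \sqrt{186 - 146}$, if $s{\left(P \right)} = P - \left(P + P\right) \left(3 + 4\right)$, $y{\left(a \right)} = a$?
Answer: $- 2 \sqrt{10} \approx -6.3246$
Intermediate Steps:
$s{\left(P \right)} = - 13 P$ ($s{\left(P \right)} = P - 2 P 7 = P - 14 P = - 13 P$)
$s{\left(y{\left(1 \cdot 0 \right)} \right)} - \sqrt{186 - 146} = - 13 \cdot 1 \cdot 0 - \sqrt{186 - 146} = \left(-13\right) 0 - \sqrt{40} = 0 - 2 \sqrt{10} = - 2 \sqrt{10}$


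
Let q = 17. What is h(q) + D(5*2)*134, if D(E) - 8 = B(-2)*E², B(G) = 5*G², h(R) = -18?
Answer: 269054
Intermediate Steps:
D(E) = 8 + 20*E² (D(E) = 8 + (5*(-2)²)*E² = 8 + (5*4)*E² = 8 + 20*E²)
h(q) + D(5*2)*134 = -18 + (8 + 20*(5*2)²)*134 = -18 + (8 + 20*10²)*134 = -18 + (8 + 20*100)*134 = -18 + (8 + 2000)*134 = -18 + 2008*134 = -18 + 269072 = 269054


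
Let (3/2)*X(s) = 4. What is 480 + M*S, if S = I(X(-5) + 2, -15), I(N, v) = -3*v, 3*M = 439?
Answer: 7065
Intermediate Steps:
M = 439/3 (M = (1/3)*439 = 439/3 ≈ 146.33)
X(s) = 8/3 (X(s) = (2/3)*4 = 8/3)
S = 45 (S = -3*(-15) = 45)
480 + M*S = 480 + (439/3)*45 = 480 + 6585 = 7065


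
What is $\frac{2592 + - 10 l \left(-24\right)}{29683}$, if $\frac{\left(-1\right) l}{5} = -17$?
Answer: $\frac{22992}{29683} \approx 0.77458$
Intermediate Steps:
$l = 85$ ($l = \left(-5\right) \left(-17\right) = 85$)
$\frac{2592 + - 10 l \left(-24\right)}{29683} = \frac{2592 + \left(-10\right) 85 \left(-24\right)}{29683} = \left(2592 - -20400\right) \frac{1}{29683} = \left(2592 + 20400\right) \frac{1}{29683} = 22992 \cdot \frac{1}{29683} = \frac{22992}{29683}$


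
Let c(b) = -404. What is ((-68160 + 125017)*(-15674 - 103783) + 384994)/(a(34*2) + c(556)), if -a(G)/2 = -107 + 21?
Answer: 6791581655/232 ≈ 2.9274e+7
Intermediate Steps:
a(G) = 172 (a(G) = -2*(-107 + 21) = -2*(-86) = 172)
((-68160 + 125017)*(-15674 - 103783) + 384994)/(a(34*2) + c(556)) = ((-68160 + 125017)*(-15674 - 103783) + 384994)/(172 - 404) = (56857*(-119457) + 384994)/(-232) = (-6791966649 + 384994)*(-1/232) = -6791581655*(-1/232) = 6791581655/232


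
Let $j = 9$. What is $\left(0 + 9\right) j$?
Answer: $81$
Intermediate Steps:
$\left(0 + 9\right) j = \left(0 + 9\right) 9 = 9 \cdot 9 = 81$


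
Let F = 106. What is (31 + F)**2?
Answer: 18769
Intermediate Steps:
(31 + F)**2 = (31 + 106)**2 = 137**2 = 18769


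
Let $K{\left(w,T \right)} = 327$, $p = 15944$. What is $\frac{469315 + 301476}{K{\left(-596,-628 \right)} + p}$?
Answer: $\frac{770791}{16271} \approx 47.372$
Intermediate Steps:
$\frac{469315 + 301476}{K{\left(-596,-628 \right)} + p} = \frac{469315 + 301476}{327 + 15944} = \frac{770791}{16271}$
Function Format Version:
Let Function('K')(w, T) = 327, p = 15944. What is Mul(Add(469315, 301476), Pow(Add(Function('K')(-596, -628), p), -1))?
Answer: Rational(770791, 16271) ≈ 47.372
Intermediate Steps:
Mul(Add(469315, 301476), Pow(Add(Function('K')(-596, -628), p), -1)) = Mul(Add(469315, 301476), Pow(Add(327, 15944), -1)) = Mul(770791, Pow(16271, -1)) = Mul(770791, Rational(1, 16271)) = Rational(770791, 16271)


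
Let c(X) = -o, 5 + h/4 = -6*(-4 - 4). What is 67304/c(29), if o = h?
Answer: -16826/43 ≈ -391.30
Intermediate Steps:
h = 172 (h = -20 + 4*(-6*(-4 - 4)) = -20 + 4*(-6*(-8)) = -20 + 4*48 = -20 + 192 = 172)
o = 172
c(X) = -172 (c(X) = -1*172 = -172)
67304/c(29) = 67304/(-172) = 67304*(-1/172) = -16826/43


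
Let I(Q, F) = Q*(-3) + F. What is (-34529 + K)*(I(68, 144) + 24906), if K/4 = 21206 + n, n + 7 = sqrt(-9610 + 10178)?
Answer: 1248933882 + 198768*sqrt(142) ≈ 1.2513e+9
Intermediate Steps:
n = -7 + 2*sqrt(142) (n = -7 + sqrt(-9610 + 10178) = -7 + sqrt(568) = -7 + 2*sqrt(142) ≈ 16.833)
K = 84796 + 8*sqrt(142) (K = 4*(21206 + (-7 + 2*sqrt(142))) = 4*(21199 + 2*sqrt(142)) = 84796 + 8*sqrt(142) ≈ 84891.)
I(Q, F) = F - 3*Q (I(Q, F) = -3*Q + F = F - 3*Q)
(-34529 + K)*(I(68, 144) + 24906) = (-34529 + (84796 + 8*sqrt(142)))*((144 - 3*68) + 24906) = (50267 + 8*sqrt(142))*((144 - 204) + 24906) = (50267 + 8*sqrt(142))*(-60 + 24906) = (50267 + 8*sqrt(142))*24846 = 1248933882 + 198768*sqrt(142)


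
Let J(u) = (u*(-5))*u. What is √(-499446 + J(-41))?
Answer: I*√507851 ≈ 712.64*I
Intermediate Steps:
J(u) = -5*u² (J(u) = (-5*u)*u = -5*u²)
√(-499446 + J(-41)) = √(-499446 - 5*(-41)²) = √(-499446 - 5*1681) = √(-499446 - 8405) = √(-507851) = I*√507851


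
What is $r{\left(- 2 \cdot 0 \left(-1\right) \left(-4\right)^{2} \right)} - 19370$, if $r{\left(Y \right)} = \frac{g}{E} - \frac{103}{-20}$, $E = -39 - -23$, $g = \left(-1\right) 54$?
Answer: $- \frac{774459}{40} \approx -19361.0$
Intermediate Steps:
$g = -54$
$E = -16$ ($E = -39 + 23 = -16$)
$r{\left(Y \right)} = \frac{341}{40}$ ($r{\left(Y \right)} = - \frac{54}{-16} - \frac{103}{-20} = \left(-54\right) \left(- \frac{1}{16}\right) - - \frac{103}{20} = \frac{27}{8} + \frac{103}{20} = \frac{341}{40}$)
$r{\left(- 2 \cdot 0 \left(-1\right) \left(-4\right)^{2} \right)} - 19370 = \frac{341}{40} - 19370 = - \frac{774459}{40}$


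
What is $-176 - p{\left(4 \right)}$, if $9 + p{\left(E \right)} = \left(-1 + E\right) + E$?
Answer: $-174$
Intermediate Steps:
$p{\left(E \right)} = -10 + 2 E$ ($p{\left(E \right)} = -9 + \left(\left(-1 + E\right) + E\right) = -9 + \left(-1 + 2 E\right) = -10 + 2 E$)
$-176 - p{\left(4 \right)} = -176 - \left(-10 + 2 \cdot 4\right) = -176 - \left(-10 + 8\right) = -176 - -2 = -176 + 2 = -174$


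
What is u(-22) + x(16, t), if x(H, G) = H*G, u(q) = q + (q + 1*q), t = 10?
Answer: 94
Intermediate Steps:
u(q) = 3*q (u(q) = q + (q + q) = q + 2*q = 3*q)
x(H, G) = G*H
u(-22) + x(16, t) = 3*(-22) + 10*16 = -66 + 160 = 94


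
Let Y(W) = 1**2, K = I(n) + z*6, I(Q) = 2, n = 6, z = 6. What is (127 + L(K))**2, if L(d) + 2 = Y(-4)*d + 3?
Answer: 27556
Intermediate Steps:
K = 38 (K = 2 + 6*6 = 2 + 36 = 38)
Y(W) = 1
L(d) = 1 + d (L(d) = -2 + (1*d + 3) = -2 + (d + 3) = -2 + (3 + d) = 1 + d)
(127 + L(K))**2 = (127 + (1 + 38))**2 = (127 + 39)**2 = 166**2 = 27556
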